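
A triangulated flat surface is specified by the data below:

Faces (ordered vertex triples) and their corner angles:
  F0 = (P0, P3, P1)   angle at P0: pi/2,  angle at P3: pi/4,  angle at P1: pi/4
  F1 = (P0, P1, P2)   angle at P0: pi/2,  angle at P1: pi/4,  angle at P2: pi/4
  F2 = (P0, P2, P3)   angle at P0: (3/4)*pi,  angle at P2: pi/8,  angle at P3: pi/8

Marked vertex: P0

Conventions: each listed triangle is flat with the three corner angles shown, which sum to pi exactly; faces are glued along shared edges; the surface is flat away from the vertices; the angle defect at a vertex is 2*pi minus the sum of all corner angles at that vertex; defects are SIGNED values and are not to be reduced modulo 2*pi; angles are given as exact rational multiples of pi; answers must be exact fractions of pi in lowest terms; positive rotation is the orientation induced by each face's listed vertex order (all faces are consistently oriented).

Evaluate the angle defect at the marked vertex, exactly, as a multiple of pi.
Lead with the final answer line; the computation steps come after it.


Answer: defect(P0) = pi/4

Sum of corner angles at P0: (7/4)*pi
defect = 2*pi - (7/4)*pi


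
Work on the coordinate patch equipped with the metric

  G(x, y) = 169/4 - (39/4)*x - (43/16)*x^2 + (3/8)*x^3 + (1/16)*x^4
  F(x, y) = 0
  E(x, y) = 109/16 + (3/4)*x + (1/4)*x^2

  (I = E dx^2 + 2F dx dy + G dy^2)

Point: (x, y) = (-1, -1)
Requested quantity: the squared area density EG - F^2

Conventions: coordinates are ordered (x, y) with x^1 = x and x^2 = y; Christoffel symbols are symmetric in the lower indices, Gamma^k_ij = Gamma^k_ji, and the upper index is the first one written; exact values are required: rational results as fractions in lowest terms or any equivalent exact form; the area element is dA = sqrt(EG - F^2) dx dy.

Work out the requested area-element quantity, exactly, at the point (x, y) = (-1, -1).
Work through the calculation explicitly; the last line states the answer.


E = 101/16, F = 0, G = 49; EG - F^2 = 4949/16

Answer: EG - F^2 = 4949/16


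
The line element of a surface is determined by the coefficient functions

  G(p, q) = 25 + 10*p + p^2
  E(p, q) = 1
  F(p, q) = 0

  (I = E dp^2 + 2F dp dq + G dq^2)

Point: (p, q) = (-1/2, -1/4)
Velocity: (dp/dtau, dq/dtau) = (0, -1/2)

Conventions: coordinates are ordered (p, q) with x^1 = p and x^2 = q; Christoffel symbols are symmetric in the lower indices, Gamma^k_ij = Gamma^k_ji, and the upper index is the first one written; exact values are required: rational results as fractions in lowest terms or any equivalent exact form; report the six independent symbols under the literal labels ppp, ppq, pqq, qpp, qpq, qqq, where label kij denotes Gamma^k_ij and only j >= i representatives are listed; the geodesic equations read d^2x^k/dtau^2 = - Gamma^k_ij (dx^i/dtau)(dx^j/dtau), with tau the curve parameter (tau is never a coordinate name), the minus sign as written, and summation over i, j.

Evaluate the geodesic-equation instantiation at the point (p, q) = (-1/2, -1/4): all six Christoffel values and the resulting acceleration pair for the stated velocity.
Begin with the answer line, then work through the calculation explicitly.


Answer: Gamma_ppp = 0, Gamma_ppq = 0, Gamma_pqq = -9/2, Gamma_qpp = 0, Gamma_qpq = 2/9, Gamma_qqq = 0; accelerations (d^2p/dtau^2, d^2q/dtau^2) = (9/8, 0)

E = 1, F = 0, G = 81/4 at the point
E_p = 0, E_q = 0, F_p = 0, F_q = 0, G_p = 9, G_q = 0
EG - F^2 = 81/4;  g^inv = (4/81) * [[81/4, 0], [0, 1]]
first-kind symbols [ij,l] = (1/2)(d_i g_jl + d_j g_il - d_l g_ij): [pp,p] = E_p/2 = 0, [pp,q] = F_p - E_q/2 = 0, [pq,p] = E_q/2 = 0, [pq,q] = G_p/2 = 9/2, [qq,p] = F_q - G_p/2 = -9/2, [qq,q] = G_q/2 = 0
Gamma^p_ij = (G*[ij,p] - F*[ij,q])/(EG - F^2), Gamma^q_ij = (E*[ij,q] - F*[ij,p])/(EG - F^2)
Gamma_ppp = 0, Gamma_ppq = 0, Gamma_pqq = -9/2, Gamma_qpp = 0, Gamma_qpq = 2/9, Gamma_qqq = 0
d^2p/dtau^2 = -(Gamma_ppp*(0)^2 + 2*Gamma_ppq*(0)*(-1/2) + Gamma_pqq*(-1/2)^2) = 9/8
d^2q/dtau^2 = -(Gamma_qpp*(0)^2 + 2*Gamma_qpq*(0)*(-1/2) + Gamma_qqq*(-1/2)^2) = 0


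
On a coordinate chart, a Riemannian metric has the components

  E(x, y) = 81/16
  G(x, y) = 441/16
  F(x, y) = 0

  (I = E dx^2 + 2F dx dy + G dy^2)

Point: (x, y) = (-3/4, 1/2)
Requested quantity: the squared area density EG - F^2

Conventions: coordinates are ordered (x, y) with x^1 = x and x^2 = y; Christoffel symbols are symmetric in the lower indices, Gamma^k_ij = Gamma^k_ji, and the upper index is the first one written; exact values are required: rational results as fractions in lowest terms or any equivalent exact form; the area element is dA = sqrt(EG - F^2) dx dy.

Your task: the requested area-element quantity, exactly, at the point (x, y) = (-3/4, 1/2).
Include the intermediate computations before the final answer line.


E = 81/16, F = 0, G = 441/16; EG - F^2 = 35721/256

Answer: EG - F^2 = 35721/256


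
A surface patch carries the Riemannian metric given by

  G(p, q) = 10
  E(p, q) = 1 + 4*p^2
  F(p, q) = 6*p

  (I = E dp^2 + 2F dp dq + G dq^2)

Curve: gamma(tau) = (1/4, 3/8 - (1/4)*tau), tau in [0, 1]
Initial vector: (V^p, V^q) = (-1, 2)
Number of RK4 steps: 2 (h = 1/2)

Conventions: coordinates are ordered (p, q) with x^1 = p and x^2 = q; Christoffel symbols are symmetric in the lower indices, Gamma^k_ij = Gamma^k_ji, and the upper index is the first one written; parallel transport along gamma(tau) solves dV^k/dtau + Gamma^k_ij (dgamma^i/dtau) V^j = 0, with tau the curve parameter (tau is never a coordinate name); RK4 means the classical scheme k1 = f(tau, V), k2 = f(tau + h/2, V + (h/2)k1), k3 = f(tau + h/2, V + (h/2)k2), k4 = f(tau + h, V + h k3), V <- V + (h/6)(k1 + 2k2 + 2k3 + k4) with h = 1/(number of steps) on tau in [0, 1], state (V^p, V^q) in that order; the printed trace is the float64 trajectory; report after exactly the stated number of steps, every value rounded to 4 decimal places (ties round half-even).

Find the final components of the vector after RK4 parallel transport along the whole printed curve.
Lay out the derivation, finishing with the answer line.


gamma'(tau) = (0, -1/4); f(tau, V)^k = -Gamma^k_ij(gamma(tau)) gamma'^i(tau) V^j; h = 1/2; intermediate values shown to 6 dp
curve data and Christoffel symbols at the stage parameters:
  tau = 0.000000: gamma = (0.250000, 0.375000), gamma' = (0.000000, -0.250000); Gamma_ppp = 0.097561, Gamma_ppq = 0.000000, Gamma_pqq = 0.000000, Gamma_qpp = 0.585366, Gamma_qpq = 0.000000, Gamma_qqq = 0.000000
  tau = 0.250000: gamma = (0.250000, 0.312500), gamma' = (0.000000, -0.250000); Gamma_ppp = 0.097561, Gamma_ppq = 0.000000, Gamma_pqq = 0.000000, Gamma_qpp = 0.585366, Gamma_qpq = 0.000000, Gamma_qqq = 0.000000
  tau = 0.500000: gamma = (0.250000, 0.250000), gamma' = (0.000000, -0.250000); Gamma_ppp = 0.097561, Gamma_ppq = 0.000000, Gamma_pqq = 0.000000, Gamma_qpp = 0.585366, Gamma_qpq = 0.000000, Gamma_qqq = 0.000000
  tau = 0.750000: gamma = (0.250000, 0.187500), gamma' = (0.000000, -0.250000); Gamma_ppp = 0.097561, Gamma_ppq = 0.000000, Gamma_pqq = 0.000000, Gamma_qpp = 0.585366, Gamma_qpq = 0.000000, Gamma_qqq = 0.000000
  tau = 1.000000: gamma = (0.250000, 0.125000), gamma' = (0.000000, -0.250000); Gamma_ppp = 0.097561, Gamma_ppq = 0.000000, Gamma_pqq = 0.000000, Gamma_qpp = 0.585366, Gamma_qpq = 0.000000, Gamma_qqq = 0.000000
step 0: V^p = -1.0000, V^q = 2.0000
step 1: k1 = (0.000000, 0.000000), k2 = (0.000000, 0.000000), k3 = (0.000000, 0.000000), k4 = (0.000000, 0.000000); V <- V + (h/6)(k1 + 2k2 + 2k3 + k4): V^p = -1.0000, V^q = 2.0000
step 2: k1 = (0.000000, 0.000000), k2 = (0.000000, 0.000000), k3 = (0.000000, 0.000000), k4 = (0.000000, 0.000000); V <- V + (h/6)(k1 + 2k2 + 2k3 + k4): V^p = -1.0000, V^q = 2.0000

Answer: V^p = -1.0000, V^q = 2.0000


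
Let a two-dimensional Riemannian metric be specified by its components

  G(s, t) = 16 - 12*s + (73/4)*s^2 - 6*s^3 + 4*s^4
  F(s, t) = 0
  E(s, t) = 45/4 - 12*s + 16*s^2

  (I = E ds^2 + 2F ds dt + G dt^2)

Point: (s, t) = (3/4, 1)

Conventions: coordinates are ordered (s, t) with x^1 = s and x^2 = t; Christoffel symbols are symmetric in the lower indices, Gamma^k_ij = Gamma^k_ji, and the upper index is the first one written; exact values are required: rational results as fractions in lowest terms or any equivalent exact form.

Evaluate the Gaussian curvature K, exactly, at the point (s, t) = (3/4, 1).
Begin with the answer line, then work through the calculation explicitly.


Answer: K = -16/225

E = 45/4, F = 0, G = 16, EG - F^2 = 180 at the point
E_s = 12, E_t = 0, F_s = 0, F_t = 0, G_s = 12, G_t = 0
E_tt = 0, F_st = 0, G_ss = 73/2
By Brioschi, K is (det M1 - det M2) divided by (EG - F^2) squared.
M1 = [[-E_tt/2 + F_st - G_ss/2, E_s/2, F_s - E_t/2], [F_t - G_s/2, E, F], [G_t/2, F, G]] = [[-73/4, 6, 0], [-6, 45/4, 0], [0, 0, 16]]; det M1 = -2709
M2 = [[0, E_t/2, G_s/2], [E_t/2, E, F], [G_s/2, F, G]] = [[0, 0, 6], [0, 45/4, 0], [6, 0, 16]]; det M2 = -405
det M1 - det M2 = -2304; K = -2304 / (180)^2 = -16/225


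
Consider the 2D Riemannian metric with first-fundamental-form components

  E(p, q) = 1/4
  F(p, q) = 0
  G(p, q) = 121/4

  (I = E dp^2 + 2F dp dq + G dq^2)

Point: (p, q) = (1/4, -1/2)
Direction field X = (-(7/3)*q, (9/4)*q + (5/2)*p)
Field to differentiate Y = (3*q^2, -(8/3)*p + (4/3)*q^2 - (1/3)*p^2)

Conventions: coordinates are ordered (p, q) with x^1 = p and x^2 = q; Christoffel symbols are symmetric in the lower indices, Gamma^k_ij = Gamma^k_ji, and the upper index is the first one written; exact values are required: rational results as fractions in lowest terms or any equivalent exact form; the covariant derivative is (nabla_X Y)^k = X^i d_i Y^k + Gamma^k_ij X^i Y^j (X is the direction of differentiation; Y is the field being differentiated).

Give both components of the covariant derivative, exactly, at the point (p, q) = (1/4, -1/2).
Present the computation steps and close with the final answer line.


E = 1/4, F = 0, G = 121/4 at the point
E_p = 0, E_q = 0, F_p = 0, F_q = 0, G_p = 0, G_q = 0
EG - F^2 = 121/16;  g^inv = (16/121) * [[121/4, 0], [0, 1/4]]
first-kind symbols [ij,l] = (1/2)(d_i g_jl + d_j g_il - d_l g_ij): [pp,p] = E_p/2 = 0, [pp,q] = F_p - E_q/2 = 0, [pq,p] = E_q/2 = 0, [pq,q] = G_p/2 = 0, [qq,p] = F_q - G_p/2 = 0, [qq,q] = G_q/2 = 0
Gamma^p_ij = (G*[ij,p] - F*[ij,q])/(EG - F^2), Gamma^q_ij = (E*[ij,q] - F*[ij,p])/(EG - F^2)
Gamma_ppp = 0, Gamma_ppq = 0, Gamma_pqq = 0, Gamma_qpp = 0, Gamma_qpq = 0, Gamma_qqq = 0
X = (7/6, -1/2), Y = (3/4, -17/48) at the point

Answer: (nabla_X Y)^p = 3/2, (nabla_X Y)^q = -95/36


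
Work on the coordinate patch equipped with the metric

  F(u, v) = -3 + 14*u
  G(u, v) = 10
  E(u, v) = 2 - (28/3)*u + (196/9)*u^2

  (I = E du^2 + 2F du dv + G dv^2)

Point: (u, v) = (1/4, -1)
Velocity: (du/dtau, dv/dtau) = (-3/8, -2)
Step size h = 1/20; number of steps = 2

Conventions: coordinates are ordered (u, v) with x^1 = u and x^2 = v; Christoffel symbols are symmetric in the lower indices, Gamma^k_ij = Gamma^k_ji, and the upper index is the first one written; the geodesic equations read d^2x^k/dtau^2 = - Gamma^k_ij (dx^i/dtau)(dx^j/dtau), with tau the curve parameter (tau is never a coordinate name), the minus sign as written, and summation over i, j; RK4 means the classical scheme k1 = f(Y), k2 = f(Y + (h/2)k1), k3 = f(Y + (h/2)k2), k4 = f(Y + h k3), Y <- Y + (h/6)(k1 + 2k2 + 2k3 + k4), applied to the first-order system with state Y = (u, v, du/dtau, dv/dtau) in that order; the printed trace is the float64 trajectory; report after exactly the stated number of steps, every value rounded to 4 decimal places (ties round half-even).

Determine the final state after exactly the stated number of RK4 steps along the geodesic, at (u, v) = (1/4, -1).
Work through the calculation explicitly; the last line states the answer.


f(Y) = (du/dtau, dv/dtau, -Gamma^u_ij Y'^i Y'^j, -Gamma^v_ij Y'^i Y'^j) with the Gammas evaluated at the stage position; h = 0.050000; intermediate values shown to 6 dp
step 0: u = 0.2500, v = -1.0000, du/dtau = -0.3750, dv/dtau = -2.0000
step 1:
  k1: at (u, v) = (0.250000, -1.000000), (du/dtau, dv/dtau) = (-0.375000, -2.000000); Gamma_uuu = 0.077562, Gamma_uuv = 0.000000, Gamma_uvv = 0.000000, Gamma_vuu = 1.396122, Gamma_vuv = 0.000000, Gamma_vvv = 0.000000; k1 = (-0.375000, -2.000000, -0.010907, -0.196330)
  k2: at (u, v) = (0.240625, -1.050000), (du/dtau, dv/dtau) = (-0.375273, -2.004908); Gamma_uuu = 0.057275, Gamma_uuv = 0.000000, Gamma_uvv = 0.000000, Gamma_vuu = 1.397888, Gamma_vuv = 0.000000, Gamma_vvv = 0.000000; k2 = (-0.375273, -2.004908, -0.008066, -0.196864)
  k3: at (u, v) = (0.240618, -1.050123), (du/dtau, dv/dtau) = (-0.375202, -2.004922); Gamma_uuu = 0.057260, Gamma_uuv = 0.000000, Gamma_uvv = 0.000000, Gamma_vuu = 1.397889, Gamma_vuv = 0.000000, Gamma_vvv = 0.000000; k3 = (-0.375202, -2.004922, -0.008061, -0.196790)
  k4: at (u, v) = (0.231240, -1.100246), (du/dtau, dv/dtau) = (-0.375403, -2.009839); Gamma_uuu = 0.036899, Gamma_uuv = 0.000000, Gamma_uvv = 0.000000, Gamma_vuu = 1.399124, Gamma_vuv = 0.000000, Gamma_vvv = 0.000000; k4 = (-0.375403, -2.009839, -0.005200, -0.197175)
  Y <- Y + (h/6)(k1 + 2k2 + 2k3 + k4): u = 0.2312, v = -1.1002, du/dtau = -0.3754, dv/dtau = -2.0098
step 2:
  k1: at (u, v) = (0.231239, -1.100246), (du/dtau, dv/dtau) = (-0.375403, -2.009840); Gamma_uuu = 0.036897, Gamma_uuv = 0.000000, Gamma_uvv = 0.000000, Gamma_vuu = 1.399124, Gamma_vuv = 0.000000, Gamma_vvv = 0.000000; k1 = (-0.375403, -2.009840, -0.005200, -0.197175)
  k2: at (u, v) = (0.221854, -1.150492), (du/dtau, dv/dtau) = (-0.375533, -2.014769); Gamma_uuu = 0.016479, Gamma_uuv = 0.000000, Gamma_uvv = 0.000000, Gamma_vuu = 1.399825, Gamma_vuv = 0.000000, Gamma_vvv = 0.000000; k2 = (-0.375533, -2.014769, -0.002324, -0.197410)
  k3: at (u, v) = (0.221850, -1.150615), (du/dtau, dv/dtau) = (-0.375461, -2.014775); Gamma_uuu = 0.016472, Gamma_uuv = 0.000000, Gamma_uvv = 0.000000, Gamma_vuu = 1.399826, Gamma_vuv = 0.000000, Gamma_vvv = 0.000000; k3 = (-0.375461, -2.014775, -0.002322, -0.197335)
  k4: at (u, v) = (0.212466, -1.200985), (du/dtau, dv/dtau) = (-0.375519, -2.019707); Gamma_uuu = -0.003964, Gamma_uuv = 0.000000, Gamma_uvv = 0.000000, Gamma_vuu = 1.399990, Gamma_vuv = 0.000000, Gamma_vvv = 0.000000; k4 = (-0.375519, -2.019707, 0.000559, -0.197419)
  Y <- Y + (h/6)(k1 + 2k2 + 2k3 + k4): u = 0.2125, v = -1.2010, du/dtau = -0.3755, dv/dtau = -2.0197

Answer: u = 0.2125, v = -1.2010, du/dtau = -0.3755, dv/dtau = -2.0197


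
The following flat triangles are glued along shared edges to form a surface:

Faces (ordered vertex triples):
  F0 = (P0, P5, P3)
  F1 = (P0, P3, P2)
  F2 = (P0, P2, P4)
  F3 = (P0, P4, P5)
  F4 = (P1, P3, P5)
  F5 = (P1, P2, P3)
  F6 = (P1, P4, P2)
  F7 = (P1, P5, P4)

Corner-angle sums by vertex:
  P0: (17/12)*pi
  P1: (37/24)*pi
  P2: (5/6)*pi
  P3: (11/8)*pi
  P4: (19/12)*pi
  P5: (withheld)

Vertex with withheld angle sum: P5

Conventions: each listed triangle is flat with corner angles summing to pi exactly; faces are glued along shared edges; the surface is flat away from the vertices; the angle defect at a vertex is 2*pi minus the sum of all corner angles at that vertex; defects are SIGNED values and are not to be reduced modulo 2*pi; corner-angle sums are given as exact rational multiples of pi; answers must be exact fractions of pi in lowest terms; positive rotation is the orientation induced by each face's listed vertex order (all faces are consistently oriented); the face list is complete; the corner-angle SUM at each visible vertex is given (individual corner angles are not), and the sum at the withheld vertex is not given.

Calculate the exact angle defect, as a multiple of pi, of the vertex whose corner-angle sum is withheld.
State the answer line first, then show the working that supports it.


Answer: defect(P5) = (3/4)*pi

V = 6, E = 12, F = 8; chi = V - E + F = 2
Gauss-Bonnet: total defect = 2*pi*chi = 4*pi; visible defects sum to (13/4)*pi


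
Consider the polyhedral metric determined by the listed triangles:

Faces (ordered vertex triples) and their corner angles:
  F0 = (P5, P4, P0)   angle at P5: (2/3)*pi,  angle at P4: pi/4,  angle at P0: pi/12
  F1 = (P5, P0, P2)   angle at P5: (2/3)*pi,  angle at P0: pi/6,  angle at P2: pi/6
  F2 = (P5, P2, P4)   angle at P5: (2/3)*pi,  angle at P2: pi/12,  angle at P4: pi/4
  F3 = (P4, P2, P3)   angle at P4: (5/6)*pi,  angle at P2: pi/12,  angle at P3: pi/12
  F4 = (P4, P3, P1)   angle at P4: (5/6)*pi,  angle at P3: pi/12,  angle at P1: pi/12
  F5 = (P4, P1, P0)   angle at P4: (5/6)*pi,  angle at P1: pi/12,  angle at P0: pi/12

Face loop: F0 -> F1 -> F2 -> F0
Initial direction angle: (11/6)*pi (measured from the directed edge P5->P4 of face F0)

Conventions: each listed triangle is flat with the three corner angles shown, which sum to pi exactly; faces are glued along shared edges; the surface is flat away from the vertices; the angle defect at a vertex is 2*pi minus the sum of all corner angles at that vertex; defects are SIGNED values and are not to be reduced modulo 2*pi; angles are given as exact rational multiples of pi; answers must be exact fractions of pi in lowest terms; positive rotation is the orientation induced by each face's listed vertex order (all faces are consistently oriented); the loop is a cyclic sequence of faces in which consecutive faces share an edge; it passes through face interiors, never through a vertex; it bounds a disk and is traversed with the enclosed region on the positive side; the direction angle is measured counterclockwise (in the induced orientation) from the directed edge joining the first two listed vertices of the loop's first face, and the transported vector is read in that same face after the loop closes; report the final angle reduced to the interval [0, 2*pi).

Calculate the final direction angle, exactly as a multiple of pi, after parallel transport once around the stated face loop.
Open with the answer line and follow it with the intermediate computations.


Answer: final direction angle = (11/6)*pi

enclosed vertex P5: corner angles sum to 2*pi, defect = 2*pi - 2*pi = 0
summing the enclosed defects onto the initial angle, mod 2*pi in the induced orientation:
final angle = (11/6)*pi + 0 = (11/6)*pi (mod 2*pi)


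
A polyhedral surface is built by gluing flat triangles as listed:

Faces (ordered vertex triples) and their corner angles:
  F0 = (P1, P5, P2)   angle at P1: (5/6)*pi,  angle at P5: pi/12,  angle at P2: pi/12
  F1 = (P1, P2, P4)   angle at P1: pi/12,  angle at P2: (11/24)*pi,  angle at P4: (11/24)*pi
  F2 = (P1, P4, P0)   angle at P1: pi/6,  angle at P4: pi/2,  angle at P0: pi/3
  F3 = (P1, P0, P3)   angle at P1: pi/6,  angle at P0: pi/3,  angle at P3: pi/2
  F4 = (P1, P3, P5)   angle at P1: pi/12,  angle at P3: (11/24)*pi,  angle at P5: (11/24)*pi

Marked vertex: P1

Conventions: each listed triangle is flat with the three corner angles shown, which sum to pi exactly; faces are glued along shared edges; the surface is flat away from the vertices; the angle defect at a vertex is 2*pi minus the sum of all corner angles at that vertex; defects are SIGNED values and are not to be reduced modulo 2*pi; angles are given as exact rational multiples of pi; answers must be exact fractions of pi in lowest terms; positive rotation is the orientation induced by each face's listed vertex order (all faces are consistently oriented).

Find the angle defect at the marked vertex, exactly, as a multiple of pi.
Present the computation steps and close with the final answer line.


Sum of corner angles at P1: (4/3)*pi
defect = 2*pi - (4/3)*pi

Answer: defect(P1) = (2/3)*pi


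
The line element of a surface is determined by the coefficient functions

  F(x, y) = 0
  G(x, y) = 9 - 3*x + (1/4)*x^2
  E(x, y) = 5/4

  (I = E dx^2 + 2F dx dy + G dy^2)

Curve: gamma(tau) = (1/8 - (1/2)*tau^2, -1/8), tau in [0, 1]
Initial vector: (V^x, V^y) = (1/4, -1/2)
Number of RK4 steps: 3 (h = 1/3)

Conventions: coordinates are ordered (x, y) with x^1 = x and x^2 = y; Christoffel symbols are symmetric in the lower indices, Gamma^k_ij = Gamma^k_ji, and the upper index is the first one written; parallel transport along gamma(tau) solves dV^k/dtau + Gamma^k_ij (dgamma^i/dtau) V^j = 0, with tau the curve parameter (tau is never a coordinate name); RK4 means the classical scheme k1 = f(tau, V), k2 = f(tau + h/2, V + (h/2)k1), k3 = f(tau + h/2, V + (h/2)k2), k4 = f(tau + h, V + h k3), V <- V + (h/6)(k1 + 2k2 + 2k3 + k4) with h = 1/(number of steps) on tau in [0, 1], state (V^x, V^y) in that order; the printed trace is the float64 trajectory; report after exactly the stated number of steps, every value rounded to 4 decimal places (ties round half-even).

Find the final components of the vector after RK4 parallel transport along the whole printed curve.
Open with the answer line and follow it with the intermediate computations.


Answer: V^x = 0.2500, V^y = -0.4608

gamma'(tau) = (-tau, 0); f(tau, V)^k = -Gamma^k_ij(gamma(tau)) gamma'^i(tau) V^j; h = 1/3; intermediate values shown to 6 dp
curve data and Christoffel symbols at the stage parameters:
  tau = 0.000000: gamma = (0.125000, -0.125000), gamma' = (0.000000, 0.000000); Gamma_xxx = 0.000000, Gamma_xxy = 0.000000, Gamma_xyy = 1.175000, Gamma_yxx = 0.000000, Gamma_yxy = -0.170213, Gamma_yyy = 0.000000
  tau = 0.166667: gamma = (0.111111, -0.125000), gamma' = (-0.166667, 0.000000); Gamma_xxx = 0.000000, Gamma_xxy = 0.000000, Gamma_xyy = 1.177778, Gamma_yxx = 0.000000, Gamma_yxy = -0.169811, Gamma_yyy = 0.000000
  tau = 0.333333: gamma = (0.069444, -0.125000), gamma' = (-0.333333, 0.000000); Gamma_xxx = 0.000000, Gamma_xxy = 0.000000, Gamma_xyy = 1.186111, Gamma_yxx = 0.000000, Gamma_yxy = -0.168618, Gamma_yyy = 0.000000
  tau = 0.500000: gamma = (0.000000, -0.125000), gamma' = (-0.500000, 0.000000); Gamma_xxx = 0.000000, Gamma_xxy = 0.000000, Gamma_xyy = 1.200000, Gamma_yxx = 0.000000, Gamma_yxy = -0.166667, Gamma_yyy = 0.000000
  tau = 0.666667: gamma = (-0.097222, -0.125000), gamma' = (-0.666667, 0.000000); Gamma_xxx = 0.000000, Gamma_xxy = 0.000000, Gamma_xyy = 1.219444, Gamma_yxx = 0.000000, Gamma_yxy = -0.164009, Gamma_yyy = 0.000000
  tau = 0.833333: gamma = (-0.222222, -0.125000), gamma' = (-0.833333, 0.000000); Gamma_xxx = 0.000000, Gamma_xxy = 0.000000, Gamma_xyy = 1.244444, Gamma_yxx = 0.000000, Gamma_yxy = -0.160714, Gamma_yyy = 0.000000
  tau = 1.000000: gamma = (-0.375000, -0.125000), gamma' = (-1.000000, 0.000000); Gamma_xxx = 0.000000, Gamma_xxy = 0.000000, Gamma_xyy = 1.275000, Gamma_yxx = 0.000000, Gamma_yxy = -0.156863, Gamma_yyy = 0.000000
step 0: V^x = 0.2500, V^y = -0.5000
step 1: k1 = (0.000000, 0.000000), k2 = (0.000000, 0.014151), k3 = (0.000000, 0.014084), k4 = (0.000000, 0.027839); V <- V + (h/6)(k1 + 2k2 + 2k3 + k4): V^x = 0.2500, V^y = -0.4953
step 2: k1 = (0.000000, 0.027840), k2 = (0.000000, 0.040890), k3 = (0.000000, 0.040708), k4 = (0.000000, 0.052674); V <- V + (h/6)(k1 + 2k2 + 2k3 + k4): V^x = 0.2500, V^y = -0.4818
step 3: k1 = (0.000000, 0.052677), k2 = (0.000000, 0.063348), k3 = (0.000000, 0.063110), k4 = (0.000000, 0.072273); V <- V + (h/6)(k1 + 2k2 + 2k3 + k4): V^x = 0.2500, V^y = -0.4608


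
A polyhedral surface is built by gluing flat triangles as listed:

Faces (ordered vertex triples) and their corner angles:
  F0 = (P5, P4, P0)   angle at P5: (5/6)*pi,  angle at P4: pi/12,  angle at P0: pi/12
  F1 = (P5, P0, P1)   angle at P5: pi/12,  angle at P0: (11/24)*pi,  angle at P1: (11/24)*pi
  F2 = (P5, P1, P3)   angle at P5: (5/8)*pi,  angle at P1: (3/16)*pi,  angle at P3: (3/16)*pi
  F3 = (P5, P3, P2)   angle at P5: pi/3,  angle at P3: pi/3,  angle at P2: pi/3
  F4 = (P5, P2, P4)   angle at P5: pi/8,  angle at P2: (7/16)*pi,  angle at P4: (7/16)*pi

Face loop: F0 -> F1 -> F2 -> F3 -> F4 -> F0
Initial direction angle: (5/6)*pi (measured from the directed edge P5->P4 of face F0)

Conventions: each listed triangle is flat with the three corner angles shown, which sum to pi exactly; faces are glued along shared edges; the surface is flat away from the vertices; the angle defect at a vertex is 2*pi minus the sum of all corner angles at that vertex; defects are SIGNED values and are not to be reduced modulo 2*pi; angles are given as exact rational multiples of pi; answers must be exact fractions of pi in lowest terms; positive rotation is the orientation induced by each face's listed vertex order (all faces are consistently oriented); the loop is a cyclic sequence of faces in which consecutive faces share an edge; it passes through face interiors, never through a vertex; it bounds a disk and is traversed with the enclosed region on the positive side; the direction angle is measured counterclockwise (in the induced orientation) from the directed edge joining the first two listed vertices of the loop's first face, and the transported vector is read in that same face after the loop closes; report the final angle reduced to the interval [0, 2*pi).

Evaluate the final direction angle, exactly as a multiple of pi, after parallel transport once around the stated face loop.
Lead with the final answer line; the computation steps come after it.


Answer: final direction angle = (5/6)*pi

enclosed vertex P5: corner angles sum to 2*pi, defect = 2*pi - 2*pi = 0
adding the enclosed defects to the starting angle (mod 2*pi, induced orientation) gives the holonomy
final angle = (5/6)*pi + 0 = (5/6)*pi (mod 2*pi)


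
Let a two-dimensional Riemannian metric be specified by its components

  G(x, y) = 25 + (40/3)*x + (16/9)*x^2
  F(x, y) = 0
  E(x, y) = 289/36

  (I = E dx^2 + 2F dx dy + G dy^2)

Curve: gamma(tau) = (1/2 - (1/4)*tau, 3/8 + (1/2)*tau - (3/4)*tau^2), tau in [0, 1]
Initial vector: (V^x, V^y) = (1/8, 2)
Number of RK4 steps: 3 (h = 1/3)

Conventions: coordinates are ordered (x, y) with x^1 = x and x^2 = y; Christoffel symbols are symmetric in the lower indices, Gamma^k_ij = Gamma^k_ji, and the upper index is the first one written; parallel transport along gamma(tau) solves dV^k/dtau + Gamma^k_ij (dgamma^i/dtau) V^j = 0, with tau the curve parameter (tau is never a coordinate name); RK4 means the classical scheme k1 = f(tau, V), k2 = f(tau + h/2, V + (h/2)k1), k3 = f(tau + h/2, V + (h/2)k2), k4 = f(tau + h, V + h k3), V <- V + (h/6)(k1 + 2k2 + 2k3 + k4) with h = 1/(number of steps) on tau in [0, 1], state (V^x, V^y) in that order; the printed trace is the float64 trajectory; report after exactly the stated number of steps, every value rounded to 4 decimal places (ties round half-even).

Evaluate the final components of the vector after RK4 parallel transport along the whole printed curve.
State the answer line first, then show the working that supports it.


Answer: V^x = -0.3454, V^y = 2.1181

gamma'(tau) = (-1/4, 1/2 - (3/2)*tau); f(tau, V)^k = -Gamma^k_ij(gamma(tau)) gamma'^i(tau) V^j; h = 1/3; intermediate values shown to 6 dp
curve data and Christoffel symbols at the stage parameters:
  tau = 0.000000: gamma = (0.500000, 0.375000), gamma' = (-0.250000, 0.500000); Gamma_xxx = 0.000000, Gamma_xxy = 0.000000, Gamma_xyy = -0.941176, Gamma_yxx = 0.000000, Gamma_yxy = 0.235294, Gamma_yyy = 0.000000
  tau = 0.166667: gamma = (0.458333, 0.437500), gamma' = (-0.250000, 0.250000); Gamma_xxx = 0.000000, Gamma_xxy = 0.000000, Gamma_xyy = -0.931949, Gamma_yxx = 0.000000, Gamma_yxy = 0.237624, Gamma_yyy = 0.000000
  tau = 0.333333: gamma = (0.416667, 0.458333), gamma' = (-0.250000, 0.000000); Gamma_xxx = 0.000000, Gamma_xxy = 0.000000, Gamma_xyy = -0.922722, Gamma_yxx = 0.000000, Gamma_yxy = 0.240000, Gamma_yyy = 0.000000
  tau = 0.500000: gamma = (0.375000, 0.437500), gamma' = (-0.250000, -0.250000); Gamma_xxx = 0.000000, Gamma_xxy = 0.000000, Gamma_xyy = -0.913495, Gamma_yxx = 0.000000, Gamma_yxy = 0.242424, Gamma_yyy = 0.000000
  tau = 0.666667: gamma = (0.333333, 0.375000), gamma' = (-0.250000, -0.500000); Gamma_xxx = 0.000000, Gamma_xxy = 0.000000, Gamma_xyy = -0.904268, Gamma_yxx = 0.000000, Gamma_yxy = 0.244898, Gamma_yyy = 0.000000
  tau = 0.833333: gamma = (0.291667, 0.270833), gamma' = (-0.250000, -0.750000); Gamma_xxx = 0.000000, Gamma_xxy = 0.000000, Gamma_xyy = -0.895040, Gamma_yxx = 0.000000, Gamma_yxy = 0.247423, Gamma_yyy = 0.000000
  tau = 1.000000: gamma = (0.250000, 0.125000), gamma' = (-0.250000, -1.000000); Gamma_xxx = 0.000000, Gamma_xxy = 0.000000, Gamma_xyy = -0.885813, Gamma_yxx = 0.000000, Gamma_yxy = 0.250000, Gamma_yyy = 0.000000
step 0: V^x = 0.1250, V^y = 2.0000
step 1: k1 = (0.941176, 0.102941), k2 = (0.469972, 0.103087), k3 = (0.469978, 0.107754), k4 = (0.000000, 0.122155); V <- V + (h/6)(k1 + 2k2 + 2k3 + k4): V^x = 0.2817, V^y = 2.0359
step 2: k1 = (0.000000, 0.122156), k2 = (-0.469603, 0.141698), k3 = (-0.470347, 0.137152), k4 = (-0.941184, 0.142747); V <- V + (h/6)(k1 + 2k2 + 2k3 + k4): V^x = 0.1250, V^y = 2.0816
step 3: k1 = (-0.941176, 0.142753), k2 = (-1.413330, 0.124320), k3 = (-1.411268, 0.109527), k4 = (-1.876277, 0.046028); V <- V + (h/6)(k1 + 2k2 + 2k3 + k4): V^x = -0.3454, V^y = 2.1181


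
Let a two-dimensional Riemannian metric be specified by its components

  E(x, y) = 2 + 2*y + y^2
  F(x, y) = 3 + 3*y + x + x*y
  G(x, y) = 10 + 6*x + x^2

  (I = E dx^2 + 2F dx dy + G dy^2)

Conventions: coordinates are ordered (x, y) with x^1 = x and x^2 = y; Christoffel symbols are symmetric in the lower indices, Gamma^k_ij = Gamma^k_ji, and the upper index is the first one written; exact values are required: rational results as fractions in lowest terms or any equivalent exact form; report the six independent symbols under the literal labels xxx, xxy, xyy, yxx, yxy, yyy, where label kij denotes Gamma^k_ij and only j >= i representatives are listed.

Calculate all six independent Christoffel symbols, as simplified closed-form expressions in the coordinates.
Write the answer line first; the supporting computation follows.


Answer: Gamma_xxx = 0, Gamma_xxy = (y + 1)/(x^2 + 6*x + y^2 + 2*y + 11), Gamma_xyy = 0, Gamma_yxx = 0, Gamma_yxy = (x + 3)/(x^2 + 6*x + y^2 + 2*y + 11), Gamma_yyy = 0

E = 2 + 2*y + y^2; F = 3 + 3*y + x + x*y; G = 10 + 6*x + x^2
Gamma^k_ij = (1/2) g^{kl} (d_i g_jl + d_j g_il - d_l g_ij), with g^inv = (1/(EG-F^2)) [[G, -F], [-F, E]]
first partials: E_x = 0, E_y = 2 + 2*y, F_x = 1 + y, F_y = 3 + x, G_x = 6 + 2*x, G_y = 0
D = EG - F^2 = 11 + 2*y + 6*x + y^2 + x^2
expanded: Gamma^x_xx = (G E_x - 2F F_x + F E_y)/(2D), Gamma^x_xy = (G E_y - F G_x)/(2D), Gamma^x_yy = (2G F_y - G G_x - F G_y)/(2D), Gamma^y_xx = (2E F_x - E E_y - F E_x)/(2D), Gamma^y_xy = (E G_x - F E_y)/(2D), Gamma^y_yy = (E G_y - 2F F_y + F G_x)/(2D); substitute and cancel common factors


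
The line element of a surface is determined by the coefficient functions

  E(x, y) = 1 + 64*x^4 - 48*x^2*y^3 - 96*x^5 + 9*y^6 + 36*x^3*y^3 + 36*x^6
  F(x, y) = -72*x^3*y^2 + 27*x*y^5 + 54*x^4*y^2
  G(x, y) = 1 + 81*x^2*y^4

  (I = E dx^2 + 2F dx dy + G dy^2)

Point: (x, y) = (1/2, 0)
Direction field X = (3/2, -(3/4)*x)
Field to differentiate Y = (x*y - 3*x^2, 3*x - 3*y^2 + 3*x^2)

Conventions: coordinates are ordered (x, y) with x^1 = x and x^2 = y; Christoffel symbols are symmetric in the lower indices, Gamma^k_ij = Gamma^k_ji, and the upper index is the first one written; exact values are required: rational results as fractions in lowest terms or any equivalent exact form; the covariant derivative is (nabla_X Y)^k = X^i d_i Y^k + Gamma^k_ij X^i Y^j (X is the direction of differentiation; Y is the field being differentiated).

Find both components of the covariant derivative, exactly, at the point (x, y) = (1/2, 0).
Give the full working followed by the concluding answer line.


E = 41/16, F = 0, G = 1 at the point
E_x = 35/4, E_y = 0, F_x = 0, F_y = 0, G_x = 0, G_y = 0
EG - F^2 = 41/16;  g^inv = (16/41) * [[1, 0], [0, 41/16]]
first-kind symbols [ij,l] = (1/2)(d_i g_jl + d_j g_il - d_l g_ij): [xx,x] = E_x/2 = 35/8, [xx,y] = F_x - E_y/2 = 0, [xy,x] = E_y/2 = 0, [xy,y] = G_x/2 = 0, [yy,x] = F_y - G_x/2 = 0, [yy,y] = G_y/2 = 0
Gamma^x_ij = (G*[ij,x] - F*[ij,y])/(EG - F^2), Gamma^y_ij = (E*[ij,y] - F*[ij,x])/(EG - F^2)
Gamma_xxx = 70/41, Gamma_xxy = 0, Gamma_xyy = 0, Gamma_yxx = 0, Gamma_yxy = 0, Gamma_yyy = 0
X = (3/2, -3/8), Y = (-3/4, 9/4) at the point

Answer: (nabla_X Y)^x = -4335/656, (nabla_X Y)^y = 9


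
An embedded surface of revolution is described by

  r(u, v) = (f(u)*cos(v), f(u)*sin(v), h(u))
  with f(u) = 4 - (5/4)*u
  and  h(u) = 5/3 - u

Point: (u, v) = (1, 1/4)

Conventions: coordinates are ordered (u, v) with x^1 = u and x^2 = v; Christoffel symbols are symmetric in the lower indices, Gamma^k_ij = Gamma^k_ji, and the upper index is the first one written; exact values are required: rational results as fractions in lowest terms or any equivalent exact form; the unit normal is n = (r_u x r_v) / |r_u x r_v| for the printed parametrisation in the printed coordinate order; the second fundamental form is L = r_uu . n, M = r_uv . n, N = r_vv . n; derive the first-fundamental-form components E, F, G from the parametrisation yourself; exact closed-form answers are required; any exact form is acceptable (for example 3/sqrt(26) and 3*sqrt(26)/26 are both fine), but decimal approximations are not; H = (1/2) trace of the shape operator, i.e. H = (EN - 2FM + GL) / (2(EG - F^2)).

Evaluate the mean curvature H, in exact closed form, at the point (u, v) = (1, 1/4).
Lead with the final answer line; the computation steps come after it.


Answer: H = -8*sqrt(41)/451

f = 11/4, f' = -5/4, f'' = 0, h' = -1, h'' = 0
E = 41/16, F = 0, G = 121/16; answer radicand W^2 = 41/16
unnormalised second-form numerators: l = 0, m = 0, n = -11/4; L = l/sqrt(41/16), and similarly M = m/sqrt(W^2), N = n/sqrt(W^2)
H = (E*n - 2*F*m + G*l) / (2*(EG - F^2)*sqrt(W^2)); E*n - 2*F*m + G*l = -451/64, EG - F^2 = 4961/256, so H = (-2/11)/sqrt(41/16)


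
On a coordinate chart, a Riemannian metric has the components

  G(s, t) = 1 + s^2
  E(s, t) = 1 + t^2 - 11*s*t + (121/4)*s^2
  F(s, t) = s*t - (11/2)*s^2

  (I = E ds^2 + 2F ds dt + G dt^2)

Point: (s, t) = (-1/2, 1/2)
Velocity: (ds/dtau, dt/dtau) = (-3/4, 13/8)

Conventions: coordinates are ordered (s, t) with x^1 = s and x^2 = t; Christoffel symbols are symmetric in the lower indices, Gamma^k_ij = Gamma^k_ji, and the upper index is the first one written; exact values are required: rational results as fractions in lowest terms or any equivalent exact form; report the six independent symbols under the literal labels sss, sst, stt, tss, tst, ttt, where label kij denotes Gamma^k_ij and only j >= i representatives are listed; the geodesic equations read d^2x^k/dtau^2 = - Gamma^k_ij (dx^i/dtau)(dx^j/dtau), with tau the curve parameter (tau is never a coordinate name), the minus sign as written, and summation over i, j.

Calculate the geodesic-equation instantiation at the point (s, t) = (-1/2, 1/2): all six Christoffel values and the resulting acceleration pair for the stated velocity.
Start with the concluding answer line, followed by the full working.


Answer: Gamma_sss = -286/189, Gamma_sst = 52/189, Gamma_stt = 0, Gamma_tss = 44/189, Gamma_tst = -8/189, Gamma_ttt = 0; accelerations (d^2s/dtau^2, d^2t/dtau^2) = (767/504, -59/252)

E = 185/16, F = -13/8, G = 5/4 at the point
E_s = -143/4, E_t = 13/2, F_s = 6, F_t = -1/2, G_s = -1, G_t = 0
EG - F^2 = 189/16;  g^inv = (16/189) * [[5/4, 13/8], [13/8, 185/16]]
first-kind symbols [ij,l] = (1/2)(d_i g_jl + d_j g_il - d_l g_ij): [ss,s] = E_s/2 = -143/8, [ss,t] = F_s - E_t/2 = 11/4, [st,s] = E_t/2 = 13/4, [st,t] = G_s/2 = -1/2, [tt,s] = F_t - G_s/2 = 0, [tt,t] = G_t/2 = 0
Gamma^s_ij = (G*[ij,s] - F*[ij,t])/(EG - F^2), Gamma^t_ij = (E*[ij,t] - F*[ij,s])/(EG - F^2)
Gamma_sss = -286/189, Gamma_sst = 52/189, Gamma_stt = 0, Gamma_tss = 44/189, Gamma_tst = -8/189, Gamma_ttt = 0
d^2s/dtau^2 = -(Gamma_sss*(-3/4)^2 + 2*Gamma_sst*(-3/4)*(13/8) + Gamma_stt*(13/8)^2) = 767/504
d^2t/dtau^2 = -(Gamma_tss*(-3/4)^2 + 2*Gamma_tst*(-3/4)*(13/8) + Gamma_ttt*(13/8)^2) = -59/252


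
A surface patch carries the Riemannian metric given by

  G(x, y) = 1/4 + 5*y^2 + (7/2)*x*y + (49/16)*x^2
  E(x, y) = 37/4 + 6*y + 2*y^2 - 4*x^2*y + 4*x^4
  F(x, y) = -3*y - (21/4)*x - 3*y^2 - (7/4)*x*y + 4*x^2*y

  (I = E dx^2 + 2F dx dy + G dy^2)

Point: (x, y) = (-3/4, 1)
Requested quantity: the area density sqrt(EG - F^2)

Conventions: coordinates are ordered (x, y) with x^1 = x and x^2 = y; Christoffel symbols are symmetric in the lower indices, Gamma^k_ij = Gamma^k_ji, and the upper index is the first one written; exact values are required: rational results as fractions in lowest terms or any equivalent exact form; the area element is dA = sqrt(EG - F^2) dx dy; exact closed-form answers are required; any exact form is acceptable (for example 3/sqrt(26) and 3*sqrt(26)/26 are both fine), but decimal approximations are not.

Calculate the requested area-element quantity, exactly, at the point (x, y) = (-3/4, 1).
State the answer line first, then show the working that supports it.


Answer: sqrt(EG - F^2) = 9*sqrt(13849)/128

E = 1041/64, F = 3/2, G = 1113/256; EG - F^2 = 1121769/16384


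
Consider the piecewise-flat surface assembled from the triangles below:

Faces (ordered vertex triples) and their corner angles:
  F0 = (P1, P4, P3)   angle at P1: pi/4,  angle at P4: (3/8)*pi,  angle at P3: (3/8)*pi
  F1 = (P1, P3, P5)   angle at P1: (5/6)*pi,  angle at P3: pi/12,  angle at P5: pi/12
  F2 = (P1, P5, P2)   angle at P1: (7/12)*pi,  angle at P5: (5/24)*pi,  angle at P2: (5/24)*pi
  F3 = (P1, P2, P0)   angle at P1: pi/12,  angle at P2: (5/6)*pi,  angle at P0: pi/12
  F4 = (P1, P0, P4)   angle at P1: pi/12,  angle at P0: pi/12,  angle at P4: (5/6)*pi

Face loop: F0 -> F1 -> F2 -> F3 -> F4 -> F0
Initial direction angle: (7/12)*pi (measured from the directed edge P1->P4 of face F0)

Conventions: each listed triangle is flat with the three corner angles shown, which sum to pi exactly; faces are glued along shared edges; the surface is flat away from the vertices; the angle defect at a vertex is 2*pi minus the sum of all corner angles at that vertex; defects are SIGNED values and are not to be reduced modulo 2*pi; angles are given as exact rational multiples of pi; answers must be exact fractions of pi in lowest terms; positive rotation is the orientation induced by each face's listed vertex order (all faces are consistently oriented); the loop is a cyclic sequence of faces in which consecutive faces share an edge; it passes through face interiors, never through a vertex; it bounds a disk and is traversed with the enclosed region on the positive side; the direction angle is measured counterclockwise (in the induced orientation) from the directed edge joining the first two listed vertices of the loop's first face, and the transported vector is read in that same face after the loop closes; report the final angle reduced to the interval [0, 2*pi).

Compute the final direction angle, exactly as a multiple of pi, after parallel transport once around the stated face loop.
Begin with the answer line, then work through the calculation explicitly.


Answer: final direction angle = (3/4)*pi

enclosed vertex P1: corner angles sum to (11/6)*pi, defect = 2*pi - (11/6)*pi = pi/6
by Gauss-Bonnet the loop rotates the vector by the enclosed defect sum (positive orientation, mod 2*pi)
final angle = (7/12)*pi + pi/6 = (3/4)*pi (mod 2*pi)


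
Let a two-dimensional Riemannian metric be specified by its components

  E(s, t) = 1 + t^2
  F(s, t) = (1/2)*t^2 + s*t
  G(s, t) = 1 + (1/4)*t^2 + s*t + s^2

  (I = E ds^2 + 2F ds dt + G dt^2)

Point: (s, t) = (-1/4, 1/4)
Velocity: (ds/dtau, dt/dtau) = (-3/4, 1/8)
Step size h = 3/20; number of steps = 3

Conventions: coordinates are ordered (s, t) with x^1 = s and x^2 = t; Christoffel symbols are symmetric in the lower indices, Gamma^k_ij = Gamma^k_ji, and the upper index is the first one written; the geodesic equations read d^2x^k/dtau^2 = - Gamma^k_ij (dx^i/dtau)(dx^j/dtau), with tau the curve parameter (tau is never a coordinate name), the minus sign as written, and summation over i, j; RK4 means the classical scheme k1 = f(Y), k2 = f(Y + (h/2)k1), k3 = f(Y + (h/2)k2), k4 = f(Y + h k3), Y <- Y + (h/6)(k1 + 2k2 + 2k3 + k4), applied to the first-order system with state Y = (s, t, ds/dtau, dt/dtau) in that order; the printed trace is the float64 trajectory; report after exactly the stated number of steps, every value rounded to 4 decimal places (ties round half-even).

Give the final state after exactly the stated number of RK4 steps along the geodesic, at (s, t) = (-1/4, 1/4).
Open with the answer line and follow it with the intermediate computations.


Answer: s = -0.5834, t = 0.3028, ds/dtau = -0.7321, dt/dtau = 0.1074

f(Y) = (ds/dtau, dt/dtau, -Gamma^s_ij Y'^i Y'^j, -Gamma^t_ij Y'^i Y'^j) with the Gammas evaluated at the stage position; h = 0.150000; intermediate values shown to 6 dp
step 0: s = -0.2500, t = 0.2500, ds/dtau = -0.7500, dt/dtau = 0.1250
step 1:
  k1: at (s, t) = (-0.250000, 0.250000), (ds/dtau, dt/dtau) = (-0.750000, 0.125000); Gamma_sss = 0.000000, Gamma_sst = 0.231884, Gamma_stt = 0.115942, Gamma_tss = 0.000000, Gamma_tst = -0.115942, Gamma_ttt = -0.057971; k1 = (-0.750000, 0.125000, 0.041667, -0.020833)
  k2: at (s, t) = (-0.306250, 0.259375), (ds/dtau, dt/dtau) = (-0.746875, 0.123438); Gamma_sss = 0.000000, Gamma_sst = 0.236128, Gamma_stt = 0.118064, Gamma_tss = 0.000000, Gamma_tst = -0.160738, Gamma_ttt = -0.080369; k2 = (-0.746875, 0.123438, 0.041740, -0.028413)
  k3: at (s, t) = (-0.306016, 0.259258), (ds/dtau, dt/dtau) = (-0.746870, 0.122869); Gamma_sss = 0.000000, Gamma_sst = 0.236048, Gamma_stt = 0.118024, Gamma_tss = 0.000000, Gamma_tst = -0.160596, Gamma_ttt = -0.080298; k3 = (-0.746870, 0.122869, 0.041541, -0.028263)
  k4: at (s, t) = (-0.362030, 0.268430), (ds/dtau, dt/dtau) = (-0.743769, 0.120761); Gamma_sss = 0.000000, Gamma_sst = 0.238827, Gamma_stt = 0.119413, Gamma_tss = 0.000000, Gamma_tst = -0.202691, Gamma_ttt = -0.101345; k4 = (-0.743769, 0.120761, 0.041160, -0.034933)
  Y <- Y + (h/6)(k1 + 2k2 + 2k3 + k4): s = -0.3620, t = 0.2685, ds/dtau = -0.7438, dt/dtau = 0.1208
step 2:
  k1: at (s, t) = (-0.362031, 0.268459), (ds/dtau, dt/dtau) = (-0.743765, 0.120772); Gamma_sss = 0.000000, Gamma_sst = 0.238850, Gamma_stt = 0.119425, Gamma_tss = 0.000000, Gamma_tst = -0.202677, Gamma_ttt = -0.101339; k1 = (-0.743765, 0.120772, 0.041168, -0.034933)
  k2: at (s, t) = (-0.417814, 0.277517), (ds/dtau, dt/dtau) = (-0.740678, 0.118152); Gamma_sss = 0.000000, Gamma_sst = 0.240298, Gamma_stt = 0.120149, Gamma_tss = 0.000000, Gamma_tst = -0.241630, Gamma_ttt = -0.120815; k2 = (-0.740678, 0.118152, 0.040381, -0.040605)
  k3: at (s, t) = (-0.417582, 0.277321), (ds/dtau, dt/dtau) = (-0.740737, 0.117727); Gamma_sss = 0.000000, Gamma_sst = 0.240166, Gamma_stt = 0.120083, Gamma_tss = 0.000000, Gamma_tst = -0.241553, Gamma_ttt = -0.120776; k3 = (-0.740737, 0.117727, 0.040223, -0.040455)
  k4: at (s, t) = (-0.473142, 0.286118), (ds/dtau, dt/dtau) = (-0.737732, 0.114704); Gamma_sss = 0.000000, Gamma_sst = 0.240270, Gamma_stt = 0.120135, Gamma_tss = 0.000000, Gamma_tst = -0.277190, Gamma_ttt = -0.138595; k4 = (-0.737732, 0.114704, 0.039083, -0.045088)
  Y <- Y + (h/6)(k1 + 2k2 + 2k3 + k4): s = -0.4731, t = 0.2861, ds/dtau = -0.7377, dt/dtau = 0.1147
step 3:
  k1: at (s, t) = (-0.473140, 0.286140), (ds/dtau, dt/dtau) = (-0.737729, 0.114719); Gamma_sss = 0.000000, Gamma_sst = 0.240288, Gamma_stt = 0.120144, Gamma_tss = 0.000000, Gamma_tst = -0.277178, Gamma_ttt = -0.138589; k1 = (-0.737729, 0.114719, 0.039091, -0.045092)
  k2: at (s, t) = (-0.528469, 0.294744), (ds/dtau, dt/dtau) = (-0.734797, 0.111337); Gamma_sss = 0.000000, Gamma_sst = 0.239219, Gamma_stt = 0.119610, Gamma_tss = 0.000000, Gamma_tst = -0.309305, Gamma_ttt = -0.154652; k2 = (-0.734797, 0.111337, 0.037658, -0.048691)
  k3: at (s, t) = (-0.528249, 0.294490), (ds/dtau, dt/dtau) = (-0.734904, 0.111067); Gamma_sss = 0.000000, Gamma_sst = 0.239056, Gamma_stt = 0.119528, Gamma_tss = 0.000000, Gamma_tst = -0.309285, Gamma_ttt = -0.154642; k3 = (-0.734904, 0.111067, 0.037551, -0.048582)
  k4: at (s, t) = (-0.583375, 0.302800), (ds/dtau, dt/dtau) = (-0.732096, 0.107431); Gamma_sss = 0.000000, Gamma_sst = 0.236879, Gamma_stt = 0.118440, Gamma_tss = 0.000000, Gamma_tst = -0.337932, Gamma_ttt = -0.168966; k4 = (-0.732096, 0.107431, 0.035894, -0.051207)
  Y <- Y + (h/6)(k1 + 2k2 + 2k3 + k4): s = -0.5834, t = 0.3028, ds/dtau = -0.7321, dt/dtau = 0.1074
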